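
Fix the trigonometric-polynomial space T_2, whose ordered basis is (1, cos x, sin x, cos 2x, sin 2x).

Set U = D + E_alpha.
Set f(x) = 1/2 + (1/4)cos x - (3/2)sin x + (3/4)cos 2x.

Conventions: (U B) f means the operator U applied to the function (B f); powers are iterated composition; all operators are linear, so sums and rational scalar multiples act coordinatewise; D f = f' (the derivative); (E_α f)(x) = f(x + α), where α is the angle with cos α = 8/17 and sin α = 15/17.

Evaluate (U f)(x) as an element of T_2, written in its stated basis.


D f = -(3/2)cos x - (1/4)sin x - (3/2)sin 2x
E_alpha f = 1/2 - (41/34)cos x - (63/68)sin x - (483/1156)cos 2x - (180/289)sin 2x
(D + E_alpha) f = 1/2 - (46/17)cos x - (20/17)sin x - (483/1156)cos 2x - (1227/578)sin 2x

the result is g(x) = 1/2 - (46/17)cos x - (20/17)sin x - (483/1156)cos 2x - (1227/578)sin 2x


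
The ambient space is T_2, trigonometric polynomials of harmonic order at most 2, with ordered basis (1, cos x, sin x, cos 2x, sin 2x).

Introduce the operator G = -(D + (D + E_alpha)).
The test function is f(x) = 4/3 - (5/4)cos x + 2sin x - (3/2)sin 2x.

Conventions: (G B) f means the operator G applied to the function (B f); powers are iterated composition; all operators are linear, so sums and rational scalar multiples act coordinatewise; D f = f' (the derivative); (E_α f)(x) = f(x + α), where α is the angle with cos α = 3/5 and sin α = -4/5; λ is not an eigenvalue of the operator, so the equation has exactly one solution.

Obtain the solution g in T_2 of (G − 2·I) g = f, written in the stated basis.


g(x) = -4/9 + (113/164)cos x - (37/82)sin x - (114/305)cos 2x + (129/610)sin 2x

write g with unknown coordinates in the stated basis and equate coefficients in (G − 2·I) g = f
solving from the highest basis element down gives g = -4/9 + (113/164)cos x - (37/82)sin x - (114/305)cos 2x + (129/610)sin 2x
check: G g = 4/9 + (21/164)cos x + (45/41)sin x - (228/305)cos 2x - (657/610)sin 2x
so G g − 2·g = 4/3 - (5/4)cos x + 2sin x - (3/2)sin 2x = f ✓


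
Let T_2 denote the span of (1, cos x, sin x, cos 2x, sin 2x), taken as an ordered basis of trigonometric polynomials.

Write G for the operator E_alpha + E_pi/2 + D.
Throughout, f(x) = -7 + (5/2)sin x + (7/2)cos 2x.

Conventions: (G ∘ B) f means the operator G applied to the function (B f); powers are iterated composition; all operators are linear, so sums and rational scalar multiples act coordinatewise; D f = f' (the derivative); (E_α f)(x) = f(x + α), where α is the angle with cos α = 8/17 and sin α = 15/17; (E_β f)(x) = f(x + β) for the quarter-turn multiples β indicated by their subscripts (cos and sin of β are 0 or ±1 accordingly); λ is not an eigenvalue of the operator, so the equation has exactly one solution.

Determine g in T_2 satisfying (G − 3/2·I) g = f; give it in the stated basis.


the result is g(x) = -14 - (10/13)cos x - (25/91)sin x - (12369/20065)cos 2x + (11452/20065)sin 2x

write g with unknown coordinates in the stated basis and equate coefficients in (G − 3/2·I) g = f
solving from the highest basis element down gives g = -14 - (10/13)cos x - (25/91)sin x - (12369/20065)cos 2x + (11452/20065)sin 2x
check: G g = -28 - (15/13)cos x + (190/91)sin x + (51674/20065)cos 2x + (17178/20065)sin 2x
so G g − 3/2·g = -7 + (5/2)sin x + (7/2)cos 2x = f ✓


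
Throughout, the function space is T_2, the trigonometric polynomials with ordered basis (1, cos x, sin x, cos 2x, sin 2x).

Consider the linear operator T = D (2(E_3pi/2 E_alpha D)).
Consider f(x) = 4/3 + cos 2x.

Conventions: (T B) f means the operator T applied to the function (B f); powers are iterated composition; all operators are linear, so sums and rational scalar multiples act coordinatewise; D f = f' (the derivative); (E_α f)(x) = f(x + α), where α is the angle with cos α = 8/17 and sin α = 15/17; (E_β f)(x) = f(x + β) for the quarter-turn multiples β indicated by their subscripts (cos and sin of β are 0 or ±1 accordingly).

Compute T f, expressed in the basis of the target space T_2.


the image equals g(x) = -(1288/289)cos 2x - (1920/289)sin 2x

D f = -2sin 2x
E_alpha D f = -(480/289)cos 2x + (322/289)sin 2x
E_3pi/2 E_alpha D f = (480/289)cos 2x - (322/289)sin 2x
(2(E_3pi/2 E_alpha D)) f = (960/289)cos 2x - (644/289)sin 2x
D (2(E_3pi/2 E_alpha D)) f = -(1288/289)cos 2x - (1920/289)sin 2x


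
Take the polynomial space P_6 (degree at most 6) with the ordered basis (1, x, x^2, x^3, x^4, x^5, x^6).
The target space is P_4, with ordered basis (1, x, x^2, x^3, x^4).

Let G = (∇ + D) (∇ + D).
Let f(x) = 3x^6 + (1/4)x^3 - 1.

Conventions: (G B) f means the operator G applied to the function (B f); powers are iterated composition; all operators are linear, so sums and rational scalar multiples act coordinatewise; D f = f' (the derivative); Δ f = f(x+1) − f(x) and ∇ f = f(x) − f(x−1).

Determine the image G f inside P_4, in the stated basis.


∇ f = 18x^5 - 45x^4 + 60x^3 - (177/4)x^2 + (69/4)x - 11/4
D f = 18x^5 + (3/4)x^2
(∇ + D) f = 36x^5 - 45x^4 + 60x^3 - (87/2)x^2 + (69/4)x - 11/4
∇ (∇ + D) f = 180x^4 - 540x^3 + 810x^2 - 627x + 807/4
D (∇ + D) f = 180x^4 - 180x^3 + 180x^2 - 87x + 69/4
(∇ + D) (∇ + D) f = 360x^4 - 720x^3 + 990x^2 - 714x + 219

the result is g(x) = 360x^4 - 720x^3 + 990x^2 - 714x + 219


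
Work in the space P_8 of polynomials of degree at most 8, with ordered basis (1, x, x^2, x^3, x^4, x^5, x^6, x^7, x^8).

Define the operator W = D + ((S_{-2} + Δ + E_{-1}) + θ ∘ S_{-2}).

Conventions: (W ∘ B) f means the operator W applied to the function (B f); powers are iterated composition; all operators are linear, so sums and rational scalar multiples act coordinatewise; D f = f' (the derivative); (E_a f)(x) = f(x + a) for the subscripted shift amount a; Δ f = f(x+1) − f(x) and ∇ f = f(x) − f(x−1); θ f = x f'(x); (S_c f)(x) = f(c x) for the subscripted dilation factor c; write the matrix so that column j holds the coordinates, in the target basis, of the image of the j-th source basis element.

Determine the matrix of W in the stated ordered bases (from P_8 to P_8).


image of 1: 2
image of x: -3x + 1
image of x^2: 13x^2 + 2x + 2
image of x^3: -31x^3 + 3x^2 + 6x
image of x^4: 81x^4 + 4x^3 + 12x^2 + 2
image of x^5: -191x^5 + 5x^4 + 20x^3 + 10x
image of x^6: 449x^6 + 6x^5 + 30x^4 + 30x^2 + 2
image of x^7: -1023x^7 + 7x^6 + 42x^5 + 70x^3 + 14x
image of x^8: 2305x^8 + 8x^7 + 56x^6 + 140x^4 + 56x^2 + 2
each image's coordinates form column j of the matrix

the matrix is [[2, 1, 2, 0, 2, 0, 2, 0, 2]; [0, -3, 2, 6, 0, 10, 0, 14, 0]; [0, 0, 13, 3, 12, 0, 30, 0, 56]; [0, 0, 0, -31, 4, 20, 0, 70, 0]; [0, 0, 0, 0, 81, 5, 30, 0, 140]; [0, 0, 0, 0, 0, -191, 6, 42, 0]; [0, 0, 0, 0, 0, 0, 449, 7, 56]; [0, 0, 0, 0, 0, 0, 0, -1023, 8]; [0, 0, 0, 0, 0, 0, 0, 0, 2305]] (rows listed top to bottom)


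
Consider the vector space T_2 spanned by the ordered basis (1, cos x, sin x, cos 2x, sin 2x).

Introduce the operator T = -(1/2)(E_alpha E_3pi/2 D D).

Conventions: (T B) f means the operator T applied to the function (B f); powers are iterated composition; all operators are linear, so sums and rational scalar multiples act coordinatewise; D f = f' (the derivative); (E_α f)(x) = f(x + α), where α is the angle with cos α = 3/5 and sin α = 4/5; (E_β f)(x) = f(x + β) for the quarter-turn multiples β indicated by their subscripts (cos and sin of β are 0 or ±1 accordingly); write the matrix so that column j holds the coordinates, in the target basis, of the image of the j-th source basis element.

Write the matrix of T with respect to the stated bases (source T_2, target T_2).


image of 1: 0
image of cos x: (2/5)cos x + (3/10)sin x
image of sin x: -(3/10)cos x + (2/5)sin x
image of cos 2x: (14/25)cos 2x + (48/25)sin 2x
image of sin 2x: -(48/25)cos 2x + (14/25)sin 2x
each image's coordinates form column j of the matrix

the matrix is [[0, 0, 0, 0, 0]; [0, 2/5, -3/10, 0, 0]; [0, 3/10, 2/5, 0, 0]; [0, 0, 0, 14/25, -48/25]; [0, 0, 0, 48/25, 14/25]] (rows listed top to bottom)


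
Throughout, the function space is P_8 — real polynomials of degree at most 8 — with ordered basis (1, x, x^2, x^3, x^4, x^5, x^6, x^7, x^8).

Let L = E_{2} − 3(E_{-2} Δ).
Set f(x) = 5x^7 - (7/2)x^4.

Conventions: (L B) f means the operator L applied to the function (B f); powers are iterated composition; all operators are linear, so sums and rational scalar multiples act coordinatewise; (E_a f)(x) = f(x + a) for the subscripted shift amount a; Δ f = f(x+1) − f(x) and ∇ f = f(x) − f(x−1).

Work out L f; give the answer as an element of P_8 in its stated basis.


the image equals g(x) = 5x^7 - 35x^6 + 1365x^5 - (4557/2)x^4 + 10689x^3 - 6678x^2 + 9037x - 2957/2

E_{2} f = 5x^7 + 70x^6 + 420x^5 + (2793/2)x^4 + 2772x^3 + 3276x^2 + 2128x + 584
Δ f = 35x^6 + 105x^5 + 175x^4 + 161x^3 + 84x^2 + 21x + 3/2
E_{-2} Δ f = 35x^6 - 315x^5 + 1225x^4 - 2639x^3 + 3318x^2 - 2303x + 1375/2
(-3(E_{-2} Δ)) f = -105x^6 + 945x^5 - 3675x^4 + 7917x^3 - 9954x^2 + 6909x - 4125/2
(E_{2} − 3(E_{-2} Δ)) f = 5x^7 - 35x^6 + 1365x^5 - (4557/2)x^4 + 10689x^3 - 6678x^2 + 9037x - 2957/2


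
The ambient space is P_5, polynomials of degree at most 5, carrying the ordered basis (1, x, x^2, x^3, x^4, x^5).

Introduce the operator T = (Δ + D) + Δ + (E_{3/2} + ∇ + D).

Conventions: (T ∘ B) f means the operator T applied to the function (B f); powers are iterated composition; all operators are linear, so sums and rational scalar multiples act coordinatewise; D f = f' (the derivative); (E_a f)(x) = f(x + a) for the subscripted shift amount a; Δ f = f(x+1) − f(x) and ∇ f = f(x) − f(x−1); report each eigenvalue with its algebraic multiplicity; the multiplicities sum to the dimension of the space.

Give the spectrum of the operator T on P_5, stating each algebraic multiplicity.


image of 1: 1
image of x: x + 13/2
image of x^2: x^2 + 13x + 13/4
image of x^3: x^3 + (39/2)x^2 + (39/4)x + 51/8
image of x^4: x^4 + 26x^3 + (39/2)x^2 + (51/2)x + 97/16
image of x^5: x^5 + (65/2)x^4 + (65/2)x^3 + (255/4)x^2 + (485/16)x + 339/32
the matrix is upper triangular; its diagonal is (1, 1, 1, 1, 1, 1)
for a triangular matrix the eigenvalues are the diagonal entries, with algebraic multiplicity their repetition count

λ = 1 (multiplicity 6)


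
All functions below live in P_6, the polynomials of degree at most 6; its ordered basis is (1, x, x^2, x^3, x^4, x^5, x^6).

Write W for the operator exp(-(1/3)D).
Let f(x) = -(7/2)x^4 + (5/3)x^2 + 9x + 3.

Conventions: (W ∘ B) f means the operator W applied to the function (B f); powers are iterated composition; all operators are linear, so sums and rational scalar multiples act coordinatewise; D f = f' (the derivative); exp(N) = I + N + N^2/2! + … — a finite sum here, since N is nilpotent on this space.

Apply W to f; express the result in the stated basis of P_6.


the result is g(x) = -(7/2)x^4 + (14/3)x^3 - (2/3)x^2 + (227/27)x + 23/162

order-1 term: (14/3)x^3 - (10/9)x - 3
order-2 term: -(7/3)x^2 + 5/27
order-3 term: (14/27)x
order-4 term: -7/162
the series for exp(-(1/3)D) f terminates at order 4
exp(-(1/3)D) f = -(7/2)x^4 + (14/3)x^3 - (2/3)x^2 + (227/27)x + 23/162


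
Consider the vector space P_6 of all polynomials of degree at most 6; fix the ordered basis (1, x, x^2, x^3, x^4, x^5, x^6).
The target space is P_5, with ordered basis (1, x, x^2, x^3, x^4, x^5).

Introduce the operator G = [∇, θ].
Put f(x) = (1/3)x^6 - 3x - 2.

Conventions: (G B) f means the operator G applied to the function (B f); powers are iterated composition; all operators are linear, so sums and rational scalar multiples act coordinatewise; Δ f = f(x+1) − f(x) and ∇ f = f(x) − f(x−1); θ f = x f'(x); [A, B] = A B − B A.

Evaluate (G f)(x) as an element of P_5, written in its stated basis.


the result is g(x) = 2x^5 - 10x^4 + 20x^3 - 20x^2 + 10x - 5

θ f = 2x^6 - 3x
∇ θ f = 12x^5 - 30x^4 + 40x^3 - 30x^2 + 12x - 5
∇ f = 2x^5 - 5x^4 + (20/3)x^3 - 5x^2 + 2x - 10/3
θ ∇ f = 10x^5 - 20x^4 + 20x^3 - 10x^2 + 2x
[∇, θ] f = 2x^5 - 10x^4 + 20x^3 - 20x^2 + 10x - 5


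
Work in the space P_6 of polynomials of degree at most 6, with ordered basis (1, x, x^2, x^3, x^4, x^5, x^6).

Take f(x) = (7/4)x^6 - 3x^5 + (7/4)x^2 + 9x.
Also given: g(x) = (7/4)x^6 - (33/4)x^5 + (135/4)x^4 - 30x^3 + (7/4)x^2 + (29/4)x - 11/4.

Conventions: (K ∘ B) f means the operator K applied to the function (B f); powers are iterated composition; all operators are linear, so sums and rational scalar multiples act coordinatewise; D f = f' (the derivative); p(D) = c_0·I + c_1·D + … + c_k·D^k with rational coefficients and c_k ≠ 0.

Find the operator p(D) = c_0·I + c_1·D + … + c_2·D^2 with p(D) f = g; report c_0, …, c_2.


D^0 f = (7/4)x^6 - 3x^5 + (7/4)x^2 + 9x
D^1 f = (21/2)x^5 - 15x^4 + (7/2)x + 9
D^2 f = (105/2)x^4 - 60x^3 + 7/2
matching coefficients of g against c_0 f + c_1 Df + … from the top degree down determines the c_i
solution: c_0 = 1, c_1 = -1/2, c_2 = 1/2

c_0 = 1, c_1 = -1/2, c_2 = 1/2


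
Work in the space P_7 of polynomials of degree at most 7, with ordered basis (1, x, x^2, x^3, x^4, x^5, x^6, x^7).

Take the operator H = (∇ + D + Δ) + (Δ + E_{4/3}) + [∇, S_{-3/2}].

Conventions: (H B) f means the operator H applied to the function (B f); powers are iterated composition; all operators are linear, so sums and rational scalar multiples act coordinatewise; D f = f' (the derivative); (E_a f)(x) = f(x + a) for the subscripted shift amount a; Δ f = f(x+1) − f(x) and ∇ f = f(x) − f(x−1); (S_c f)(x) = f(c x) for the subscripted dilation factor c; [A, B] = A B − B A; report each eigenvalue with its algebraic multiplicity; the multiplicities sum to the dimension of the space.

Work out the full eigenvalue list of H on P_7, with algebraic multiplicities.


image of 1: 1
image of x: x + 17/6
image of x^2: x^2 + (109/6)x + 55/36
image of x^3: x^3 - (7/8)x^2 + (335/24)x + 215/216
image of x^4: x^4 + (661/12)x^3 - (5/24)x^2 + (5155/108)x + 127/1296
image of x^5: x^5 - (3515/96)x^4 + (10075/144)x^3 - (19325/432)x^2 + (132895/2592)x - 10729/7776
image of x^6: x^6 + (4669/32)x^5 - (10225/192)x^4 + (173975/432)x^3 - (129085/1728)x^2 + (312667/2592)x - 175985/46656
image of x^7: x^7 - (62209/384)x^6 + (98945/384)x^5 - (2029475/3456)x^4 + (6485185/10368)x^3 - (2639287/10368)x^2 + (14503685/93312)x - 2125945/279936
the matrix is upper triangular; its diagonal is (1, 1, 1, 1, 1, 1, 1, 1)
for a triangular matrix the eigenvalues are the diagonal entries, with algebraic multiplicity their repetition count

λ = 1 (multiplicity 8)


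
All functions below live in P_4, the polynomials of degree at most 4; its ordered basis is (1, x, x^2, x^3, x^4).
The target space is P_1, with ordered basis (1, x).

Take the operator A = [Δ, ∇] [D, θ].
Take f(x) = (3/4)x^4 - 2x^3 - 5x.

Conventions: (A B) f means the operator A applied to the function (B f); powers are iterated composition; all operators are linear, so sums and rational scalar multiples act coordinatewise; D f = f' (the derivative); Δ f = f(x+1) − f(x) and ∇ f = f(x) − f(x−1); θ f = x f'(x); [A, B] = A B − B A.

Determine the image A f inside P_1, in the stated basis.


θ f = 3x^4 - 6x^3 - 5x
D θ f = 12x^3 - 18x^2 - 5
D f = 3x^3 - 6x^2 - 5
θ D f = 9x^3 - 12x^2
[D, θ] f = 3x^3 - 6x^2 - 5
∇ [D, θ] f = 9x^2 - 21x + 9
Δ ∇ [D, θ] f = 18x - 12
Δ [D, θ] f = 9x^2 - 3x - 3
∇ Δ [D, θ] f = 18x - 12
[Δ, ∇] [D, θ] f = 0

the image equals g(x) = 0


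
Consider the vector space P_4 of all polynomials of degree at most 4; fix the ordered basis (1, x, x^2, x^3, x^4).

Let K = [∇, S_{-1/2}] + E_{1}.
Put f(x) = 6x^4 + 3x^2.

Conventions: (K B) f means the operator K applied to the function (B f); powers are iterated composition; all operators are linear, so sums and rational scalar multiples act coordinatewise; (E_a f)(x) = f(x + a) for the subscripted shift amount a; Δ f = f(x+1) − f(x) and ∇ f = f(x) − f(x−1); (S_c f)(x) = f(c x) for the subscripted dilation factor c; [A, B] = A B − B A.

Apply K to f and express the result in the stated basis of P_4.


the result is g(x) = 6x^4 + (57/2)x^3 + (183/4)x^2 + 48x + 135/8

S_{-1/2} f = (3/8)x^4 + (3/4)x^2
∇ S_{-1/2} f = (3/2)x^3 - (9/4)x^2 + 3x - 9/8
∇ f = 24x^3 - 36x^2 + 30x - 9
S_{-1/2} ∇ f = -3x^3 - 9x^2 - 15x - 9
[∇, S_{-1/2}] f = (9/2)x^3 + (27/4)x^2 + 18x + 63/8
E_{1} f = 6x^4 + 24x^3 + 39x^2 + 30x + 9
([∇, S_{-1/2}] + E_{1}) f = 6x^4 + (57/2)x^3 + (183/4)x^2 + 48x + 135/8


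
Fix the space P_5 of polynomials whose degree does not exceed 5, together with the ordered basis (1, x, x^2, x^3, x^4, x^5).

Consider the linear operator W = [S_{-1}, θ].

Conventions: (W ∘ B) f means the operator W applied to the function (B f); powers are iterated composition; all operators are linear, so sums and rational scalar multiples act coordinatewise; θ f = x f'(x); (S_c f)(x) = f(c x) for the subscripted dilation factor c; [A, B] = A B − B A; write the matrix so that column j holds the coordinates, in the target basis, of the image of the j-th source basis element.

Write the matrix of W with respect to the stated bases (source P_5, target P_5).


image of 1: 0
image of x: 0
image of x^2: 0
image of x^3: 0
image of x^4: 0
image of x^5: 0
each image's coordinates form column j of the matrix

the matrix is [[0, 0, 0, 0, 0, 0]; [0, 0, 0, 0, 0, 0]; [0, 0, 0, 0, 0, 0]; [0, 0, 0, 0, 0, 0]; [0, 0, 0, 0, 0, 0]; [0, 0, 0, 0, 0, 0]] (rows listed top to bottom)


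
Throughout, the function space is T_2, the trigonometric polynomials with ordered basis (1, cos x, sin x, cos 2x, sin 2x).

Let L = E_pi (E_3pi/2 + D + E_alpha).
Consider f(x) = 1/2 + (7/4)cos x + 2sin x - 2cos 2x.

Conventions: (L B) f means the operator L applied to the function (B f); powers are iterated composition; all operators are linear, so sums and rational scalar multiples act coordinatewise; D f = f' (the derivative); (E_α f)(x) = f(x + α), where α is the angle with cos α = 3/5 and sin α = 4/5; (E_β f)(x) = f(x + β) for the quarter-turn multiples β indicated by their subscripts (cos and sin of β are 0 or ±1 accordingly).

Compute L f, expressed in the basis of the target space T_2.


the result is g(x) = 1 - (53/20)cos x + (1/5)sin x + (64/25)cos 2x + (148/25)sin 2x

E_3pi/2 f = 1/2 - 2cos x + (7/4)sin x + 2cos 2x
D f = 2cos x - (7/4)sin x + 4sin 2x
E_alpha f = 1/2 + (53/20)cos x - (1/5)sin x + (14/25)cos 2x + (48/25)sin 2x
(E_3pi/2 + D + E_alpha) f = 1 + (53/20)cos x - (1/5)sin x + (64/25)cos 2x + (148/25)sin 2x
E_pi (E_3pi/2 + D + E_alpha) f = 1 - (53/20)cos x + (1/5)sin x + (64/25)cos 2x + (148/25)sin 2x


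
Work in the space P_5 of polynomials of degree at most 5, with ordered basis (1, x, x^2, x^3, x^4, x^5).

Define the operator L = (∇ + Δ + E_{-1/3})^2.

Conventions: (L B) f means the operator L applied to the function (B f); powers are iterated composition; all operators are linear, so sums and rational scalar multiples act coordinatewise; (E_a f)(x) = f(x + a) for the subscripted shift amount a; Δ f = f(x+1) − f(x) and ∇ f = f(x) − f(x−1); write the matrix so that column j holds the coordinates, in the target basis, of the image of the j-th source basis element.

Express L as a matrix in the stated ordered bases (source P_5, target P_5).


image of 1: 1
image of x: x + 10/3
image of x^2: x^2 + (20/3)x + 52/9
image of x^3: x^3 + 10x^2 + (52/3)x + 136/27
image of x^4: x^4 + (40/3)x^3 + (104/3)x^2 + (544/27)x + 2128/81
image of x^5: x^5 + (50/3)x^4 + (520/9)x^3 + (1360/27)x^2 + (10640/81)x + 2080/243
each image's coordinates form column j of the matrix

the matrix is [[1, 10/3, 52/9, 136/27, 2128/81, 2080/243]; [0, 1, 20/3, 52/3, 544/27, 10640/81]; [0, 0, 1, 10, 104/3, 1360/27]; [0, 0, 0, 1, 40/3, 520/9]; [0, 0, 0, 0, 1, 50/3]; [0, 0, 0, 0, 0, 1]] (rows listed top to bottom)


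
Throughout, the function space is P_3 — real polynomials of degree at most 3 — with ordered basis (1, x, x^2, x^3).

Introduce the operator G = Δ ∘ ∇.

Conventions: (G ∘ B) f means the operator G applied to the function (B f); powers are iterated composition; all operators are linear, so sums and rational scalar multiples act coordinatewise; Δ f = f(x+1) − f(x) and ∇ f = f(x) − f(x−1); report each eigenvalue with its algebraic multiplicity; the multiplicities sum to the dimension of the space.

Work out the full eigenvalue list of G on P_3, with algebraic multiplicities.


image of 1: 0
image of x: 0
image of x^2: 2
image of x^3: 6x
the matrix is upper triangular; its diagonal is (0, 0, 0, 0)
for a triangular matrix the eigenvalues are the diagonal entries, with algebraic multiplicity their repetition count

λ = 0 (multiplicity 4)


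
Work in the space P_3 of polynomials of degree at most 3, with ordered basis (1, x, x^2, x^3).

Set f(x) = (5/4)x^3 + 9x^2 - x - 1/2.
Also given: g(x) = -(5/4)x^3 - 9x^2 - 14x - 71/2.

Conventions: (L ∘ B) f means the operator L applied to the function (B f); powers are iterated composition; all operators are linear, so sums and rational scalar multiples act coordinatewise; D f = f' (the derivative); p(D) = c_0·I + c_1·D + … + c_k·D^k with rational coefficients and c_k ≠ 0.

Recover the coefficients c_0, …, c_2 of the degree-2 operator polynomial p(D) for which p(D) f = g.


D^0 f = (5/4)x^3 + 9x^2 - x - 1/2
D^1 f = (15/4)x^2 + 18x - 1
D^2 f = (15/2)x + 18
matching coefficients of g against c_0 f + c_1 Df + … from the top degree down determines the c_i
solution: c_0 = -1, c_1 = 0, c_2 = -2

c_0 = -1, c_1 = 0, c_2 = -2


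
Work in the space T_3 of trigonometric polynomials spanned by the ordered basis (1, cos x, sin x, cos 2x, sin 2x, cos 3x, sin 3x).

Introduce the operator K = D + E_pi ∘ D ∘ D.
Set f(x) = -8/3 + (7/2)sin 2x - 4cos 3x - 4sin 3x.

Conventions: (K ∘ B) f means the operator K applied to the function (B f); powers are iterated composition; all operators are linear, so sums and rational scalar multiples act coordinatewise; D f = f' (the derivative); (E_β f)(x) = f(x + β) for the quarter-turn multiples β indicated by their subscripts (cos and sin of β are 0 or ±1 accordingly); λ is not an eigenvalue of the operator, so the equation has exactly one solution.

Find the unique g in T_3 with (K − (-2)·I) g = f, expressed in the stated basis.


the result is g(x) = -4/3 - (7/8)cos 2x - (7/8)sin 2x - (16/65)cos 3x - (28/65)sin 3x

write g with unknown coordinates in the stated basis and equate coefficients in (K − (-2)·I) g = f
solving from the highest basis element down gives g = -4/3 - (7/8)cos 2x - (7/8)sin 2x - (16/65)cos 3x - (28/65)sin 3x
check: K g = (7/4)cos 2x + (21/4)sin 2x - (228/65)cos 3x - (204/65)sin 3x
so K g − (-2)·g = -8/3 + (7/2)sin 2x - 4cos 3x - 4sin 3x = f ✓


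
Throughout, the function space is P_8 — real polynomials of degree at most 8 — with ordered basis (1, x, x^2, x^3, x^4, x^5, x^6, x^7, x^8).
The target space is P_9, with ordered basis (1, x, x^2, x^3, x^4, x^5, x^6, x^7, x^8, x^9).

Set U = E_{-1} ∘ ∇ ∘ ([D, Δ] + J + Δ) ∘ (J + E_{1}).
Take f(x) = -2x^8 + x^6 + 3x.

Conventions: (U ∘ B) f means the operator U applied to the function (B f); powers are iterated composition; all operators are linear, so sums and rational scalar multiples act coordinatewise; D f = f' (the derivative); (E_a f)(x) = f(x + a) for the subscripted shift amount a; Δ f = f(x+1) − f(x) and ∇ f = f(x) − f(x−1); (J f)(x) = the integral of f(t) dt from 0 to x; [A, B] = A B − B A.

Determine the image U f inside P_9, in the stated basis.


the result is g(x) = -(2/9)x^9 + x^8 - (557/21)x^7 + (305/6)x^6 - (2638/5)x^5 + (3249/4)x^4 - (4144/3)x^3 + 1056x^2 - (68281/126)x + 293413/2520

J f = -(2/9)x^9 + (1/7)x^7 + (3/2)x^2
E_{1} f = -2x^8 - 16x^7 - 55x^6 - 106x^5 - 125x^4 - 92x^3 - 41x^2 - 7x + 2
(J + E_{1}) f = -(2/9)x^9 - 2x^8 - (111/7)x^7 - 55x^6 - 106x^5 - 125x^4 - 92x^3 - (79/2)x^2 - 7x + 2
Δ (J + E_{1}) f = -2x^8 - 24x^7 - (557/3)x^6 - 803x^5 - 2078x^4 - (10037/3)x^3 - 3308x^2 - 1844x - 55765/126
D Δ (J + E_{1}) f = -16x^7 - 168x^6 - 1114x^5 - 4015x^4 - 8312x^3 - 10037x^2 - 6616x - 1844
D (J + E_{1}) f = -2x^8 - 16x^7 - 111x^6 - 330x^5 - 530x^4 - 500x^3 - 276x^2 - 79x - 7
Δ D (J + E_{1}) f = -16x^7 - 168x^6 - 1114x^5 - 4015x^4 - 8312x^3 - 10037x^2 - 6616x - 1844
[D, Δ] (J + E_{1}) f = 0
J (J + E_{1}) f = -(1/45)x^10 - (2/9)x^9 - (111/56)x^8 - (55/7)x^7 - (53/3)x^6 - 25x^5 - 23x^4 - (79/6)x^3 - (7/2)x^2 + 2x
Δ (J + E_{1}) f = -2x^8 - 24x^7 - (557/3)x^6 - 803x^5 - 2078x^4 - (10037/3)x^3 - 3308x^2 - 1844x - 55765/126
([D, Δ] + J + Δ) (J + E_{1}) f = -(1/45)x^10 - (2/9)x^9 - (223/56)x^8 - (223/7)x^7 - (610/3)x^6 - 828x^5 - 2101x^4 - (20153/6)x^3 - (6623/2)x^2 - 1842x - 55765/126
∇ ([D, Δ] + J + Δ) (J + E_{1}) f = -(2/9)x^9 - x^8 - (557/21)x^7 - (251/2)x^6 - (3758/5)x^5 - (23395/12)x^4 - (9848/3)x^3 - 3265x^2 - (231535/126)x - 17643/40
E_{-1} ∇ ([D, Δ] + J + Δ) (J + E_{1}) f = -(2/9)x^9 + x^8 - (557/21)x^7 + (305/6)x^6 - (2638/5)x^5 + (3249/4)x^4 - (4144/3)x^3 + 1056x^2 - (68281/126)x + 293413/2520


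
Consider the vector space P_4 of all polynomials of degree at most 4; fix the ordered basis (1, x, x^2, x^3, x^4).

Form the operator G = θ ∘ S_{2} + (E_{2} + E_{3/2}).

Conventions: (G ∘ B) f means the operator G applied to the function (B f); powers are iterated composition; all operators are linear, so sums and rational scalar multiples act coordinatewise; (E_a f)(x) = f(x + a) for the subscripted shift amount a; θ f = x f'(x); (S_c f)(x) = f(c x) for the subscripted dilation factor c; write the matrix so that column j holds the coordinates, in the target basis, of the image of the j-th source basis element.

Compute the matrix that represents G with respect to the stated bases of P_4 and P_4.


image of 1: 2
image of x: 4x + 7/2
image of x^2: 10x^2 + 7x + 25/4
image of x^3: 26x^3 + (21/2)x^2 + (75/4)x + 91/8
image of x^4: 66x^4 + 14x^3 + (75/2)x^2 + (91/2)x + 337/16
each image's coordinates form column j of the matrix

the matrix is [[2, 7/2, 25/4, 91/8, 337/16]; [0, 4, 7, 75/4, 91/2]; [0, 0, 10, 21/2, 75/2]; [0, 0, 0, 26, 14]; [0, 0, 0, 0, 66]] (rows listed top to bottom)


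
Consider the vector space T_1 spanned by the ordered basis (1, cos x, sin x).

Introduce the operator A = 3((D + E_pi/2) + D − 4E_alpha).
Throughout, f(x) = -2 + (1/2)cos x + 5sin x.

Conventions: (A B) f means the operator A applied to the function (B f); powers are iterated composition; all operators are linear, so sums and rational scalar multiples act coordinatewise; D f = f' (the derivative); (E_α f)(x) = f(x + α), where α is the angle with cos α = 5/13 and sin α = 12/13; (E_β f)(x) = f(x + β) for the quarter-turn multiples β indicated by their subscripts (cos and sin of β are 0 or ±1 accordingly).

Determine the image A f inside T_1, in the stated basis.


D f = 5cos x - (1/2)sin x
E_pi/2 f = -2 + 5cos x - (1/2)sin x
(D + E_pi/2) f = -2 + 10cos x - sin x
D f = 5cos x - (1/2)sin x
E_alpha f = -2 + (125/26)cos x + (19/13)sin x
(-4E_alpha) f = 8 - (250/13)cos x - (76/13)sin x
((D + E_pi/2) + D − 4E_alpha) f = 6 - (55/13)cos x - (191/26)sin x
(3((D + E_pi/2) + D − 4E_alpha)) f = 18 - (165/13)cos x - (573/26)sin x

the result is g(x) = 18 - (165/13)cos x - (573/26)sin x


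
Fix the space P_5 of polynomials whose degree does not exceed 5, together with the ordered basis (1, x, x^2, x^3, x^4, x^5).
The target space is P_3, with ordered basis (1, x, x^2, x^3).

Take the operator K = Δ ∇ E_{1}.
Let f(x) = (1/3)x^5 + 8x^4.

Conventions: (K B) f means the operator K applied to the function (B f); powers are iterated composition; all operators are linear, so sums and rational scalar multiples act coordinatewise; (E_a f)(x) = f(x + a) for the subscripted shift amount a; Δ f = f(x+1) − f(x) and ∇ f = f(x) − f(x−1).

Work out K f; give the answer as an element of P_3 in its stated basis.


E_{1} f = (1/3)x^5 + (29/3)x^4 + (106/3)x^3 + (154/3)x^2 + (101/3)x + 25/3
∇ E_{1} f = (5/3)x^4 + (106/3)x^3 + (154/3)x^2 + (101/3)x + 25/3
Δ ∇ E_{1} f = (20/3)x^3 + 116x^2 + (646/3)x + 122

the result is g(x) = (20/3)x^3 + 116x^2 + (646/3)x + 122


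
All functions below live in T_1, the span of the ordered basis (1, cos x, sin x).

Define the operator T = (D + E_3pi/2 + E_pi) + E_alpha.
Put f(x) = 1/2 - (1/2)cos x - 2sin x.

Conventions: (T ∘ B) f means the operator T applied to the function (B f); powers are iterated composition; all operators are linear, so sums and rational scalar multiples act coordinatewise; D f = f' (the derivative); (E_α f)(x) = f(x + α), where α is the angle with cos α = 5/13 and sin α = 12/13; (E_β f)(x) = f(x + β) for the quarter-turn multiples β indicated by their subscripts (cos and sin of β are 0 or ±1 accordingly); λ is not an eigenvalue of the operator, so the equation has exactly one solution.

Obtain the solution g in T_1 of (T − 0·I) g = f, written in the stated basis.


g(x) = 1/6 + (7/4)cos x + (5/8)sin x

write g with unknown coordinates in the stated basis and equate coefficients in (T − 0·I) g = f
solving from the highest basis element down gives g = 1/6 + (7/4)cos x + (5/8)sin x
check: T g = 1/2 - (1/2)cos x - 2sin x
so T g − 0·g = 1/2 - (1/2)cos x - 2sin x = f ✓


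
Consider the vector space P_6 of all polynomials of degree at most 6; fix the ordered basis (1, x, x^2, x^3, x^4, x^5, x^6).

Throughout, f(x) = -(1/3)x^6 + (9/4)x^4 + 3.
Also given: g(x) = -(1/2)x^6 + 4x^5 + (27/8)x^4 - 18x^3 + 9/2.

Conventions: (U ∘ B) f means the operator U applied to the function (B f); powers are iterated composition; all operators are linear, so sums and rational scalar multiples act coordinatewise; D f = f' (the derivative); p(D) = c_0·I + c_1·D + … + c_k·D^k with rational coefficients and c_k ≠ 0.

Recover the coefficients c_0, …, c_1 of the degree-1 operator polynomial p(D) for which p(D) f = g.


p(D) = (3/2)·I − 2·D, i.e. c_0 = 3/2, c_1 = -2

D^0 f = -(1/3)x^6 + (9/4)x^4 + 3
D^1 f = -2x^5 + 9x^3
matching coefficients of g against c_0 f + c_1 Df + … from the top degree down determines the c_i
solution: c_0 = 3/2, c_1 = -2


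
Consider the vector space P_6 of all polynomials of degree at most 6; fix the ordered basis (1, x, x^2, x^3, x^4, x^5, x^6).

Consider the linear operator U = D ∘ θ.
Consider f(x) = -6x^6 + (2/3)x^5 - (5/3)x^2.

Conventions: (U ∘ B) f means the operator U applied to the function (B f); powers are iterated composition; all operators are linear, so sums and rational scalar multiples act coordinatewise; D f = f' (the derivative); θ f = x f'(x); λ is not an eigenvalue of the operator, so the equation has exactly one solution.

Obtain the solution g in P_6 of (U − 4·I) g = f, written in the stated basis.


write g with unknown coordinates in the stated basis and equate coefficients in (U − 4·I) g = f
solving from the highest basis element down gives g = (3/2)x^6 + (40/3)x^5 + (250/3)x^4 + (1000/3)x^3 + (9005/12)x^2 + (9005/12)x + 9005/48
check: U g = 54x^5 + (1000/3)x^4 + (4000/3)x^3 + 3000x^2 + (9005/3)x + 9005/12
so U g − 4·g = -6x^6 + (2/3)x^5 - (5/3)x^2 = f ✓

the image equals g(x) = (3/2)x^6 + (40/3)x^5 + (250/3)x^4 + (1000/3)x^3 + (9005/12)x^2 + (9005/12)x + 9005/48


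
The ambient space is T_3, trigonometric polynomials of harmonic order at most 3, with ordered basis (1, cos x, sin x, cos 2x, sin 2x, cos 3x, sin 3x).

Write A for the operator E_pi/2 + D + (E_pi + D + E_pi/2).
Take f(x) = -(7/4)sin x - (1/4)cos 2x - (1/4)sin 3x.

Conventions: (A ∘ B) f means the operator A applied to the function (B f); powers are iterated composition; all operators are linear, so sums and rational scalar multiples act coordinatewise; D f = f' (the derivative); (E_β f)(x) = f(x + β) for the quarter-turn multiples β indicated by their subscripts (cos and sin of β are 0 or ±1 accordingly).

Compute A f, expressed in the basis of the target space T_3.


E_pi/2 f = -(7/4)cos x + (1/4)cos 2x + (1/4)cos 3x
D f = -(7/4)cos x + (1/2)sin 2x - (3/4)cos 3x
E_pi f = (7/4)sin x - (1/4)cos 2x + (1/4)sin 3x
D f = -(7/4)cos x + (1/2)sin 2x - (3/4)cos 3x
E_pi/2 f = -(7/4)cos x + (1/4)cos 2x + (1/4)cos 3x
(E_pi + D + E_pi/2) f = -(7/2)cos x + (7/4)sin x + (1/2)sin 2x - (1/2)cos 3x + (1/4)sin 3x
(E_pi/2 + D + (E_pi + D + E_pi/2)) f = -7cos x + (7/4)sin x + (1/4)cos 2x + sin 2x - cos 3x + (1/4)sin 3x

the result is g(x) = -7cos x + (7/4)sin x + (1/4)cos 2x + sin 2x - cos 3x + (1/4)sin 3x


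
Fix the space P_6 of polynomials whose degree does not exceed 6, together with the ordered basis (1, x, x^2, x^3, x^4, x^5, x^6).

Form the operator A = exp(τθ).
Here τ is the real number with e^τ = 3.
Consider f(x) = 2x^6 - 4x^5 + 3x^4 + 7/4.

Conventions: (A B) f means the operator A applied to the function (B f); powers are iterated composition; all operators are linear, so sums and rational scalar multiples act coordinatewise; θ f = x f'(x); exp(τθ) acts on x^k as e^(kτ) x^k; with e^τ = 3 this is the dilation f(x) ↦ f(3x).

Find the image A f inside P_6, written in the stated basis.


exp(τθ) x^k = e^(kτ) x^k; with e^τ = 3 this sends x^k to 3^k x^k
x^4 ↦ 81 x^4
x^5 ↦ 243 x^5
x^6 ↦ 729 x^6
applying this coordinatewise to f: exp(τθ) f = 1458x^6 - 972x^5 + 243x^4 + 7/4

the image equals g(x) = 1458x^6 - 972x^5 + 243x^4 + 7/4


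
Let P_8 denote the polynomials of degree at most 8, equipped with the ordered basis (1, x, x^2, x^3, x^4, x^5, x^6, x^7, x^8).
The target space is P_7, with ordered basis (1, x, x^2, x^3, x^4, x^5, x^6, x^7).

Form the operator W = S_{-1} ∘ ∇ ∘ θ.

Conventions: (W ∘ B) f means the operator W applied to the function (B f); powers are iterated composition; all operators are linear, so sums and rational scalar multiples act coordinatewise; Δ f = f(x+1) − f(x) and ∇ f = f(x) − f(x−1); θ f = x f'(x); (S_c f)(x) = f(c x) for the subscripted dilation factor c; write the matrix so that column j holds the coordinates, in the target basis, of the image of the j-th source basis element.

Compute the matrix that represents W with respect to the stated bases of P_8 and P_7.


image of 1: 0
image of x: 1
image of x^2: -4x - 2
image of x^3: 9x^2 + 9x + 3
image of x^4: -16x^3 - 24x^2 - 16x - 4
image of x^5: 25x^4 + 50x^3 + 50x^2 + 25x + 5
image of x^6: -36x^5 - 90x^4 - 120x^3 - 90x^2 - 36x - 6
image of x^7: 49x^6 + 147x^5 + 245x^4 + 245x^3 + 147x^2 + 49x + 7
image of x^8: -64x^7 - 224x^6 - 448x^5 - 560x^4 - 448x^3 - 224x^2 - 64x - 8
each image's coordinates form column j of the matrix

the matrix is [[0, 1, -2, 3, -4, 5, -6, 7, -8]; [0, 0, -4, 9, -16, 25, -36, 49, -64]; [0, 0, 0, 9, -24, 50, -90, 147, -224]; [0, 0, 0, 0, -16, 50, -120, 245, -448]; [0, 0, 0, 0, 0, 25, -90, 245, -560]; [0, 0, 0, 0, 0, 0, -36, 147, -448]; [0, 0, 0, 0, 0, 0, 0, 49, -224]; [0, 0, 0, 0, 0, 0, 0, 0, -64]] (rows listed top to bottom)


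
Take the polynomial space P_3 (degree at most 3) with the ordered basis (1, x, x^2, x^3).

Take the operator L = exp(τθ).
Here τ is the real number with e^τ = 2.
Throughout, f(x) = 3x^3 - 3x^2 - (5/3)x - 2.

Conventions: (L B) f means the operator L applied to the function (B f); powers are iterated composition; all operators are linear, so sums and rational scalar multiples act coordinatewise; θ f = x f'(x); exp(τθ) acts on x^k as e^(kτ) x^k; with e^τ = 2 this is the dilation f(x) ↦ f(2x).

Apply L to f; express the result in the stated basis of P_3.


exp(τθ) x^k = e^(kτ) x^k; with e^τ = 2 this sends x^k to 2^k x^k
x ↦ 2 x
x^2 ↦ 4 x^2
x^3 ↦ 8 x^3
applying this coordinatewise to f: exp(τθ) f = 24x^3 - 12x^2 - (10/3)x - 2

the image equals g(x) = 24x^3 - 12x^2 - (10/3)x - 2


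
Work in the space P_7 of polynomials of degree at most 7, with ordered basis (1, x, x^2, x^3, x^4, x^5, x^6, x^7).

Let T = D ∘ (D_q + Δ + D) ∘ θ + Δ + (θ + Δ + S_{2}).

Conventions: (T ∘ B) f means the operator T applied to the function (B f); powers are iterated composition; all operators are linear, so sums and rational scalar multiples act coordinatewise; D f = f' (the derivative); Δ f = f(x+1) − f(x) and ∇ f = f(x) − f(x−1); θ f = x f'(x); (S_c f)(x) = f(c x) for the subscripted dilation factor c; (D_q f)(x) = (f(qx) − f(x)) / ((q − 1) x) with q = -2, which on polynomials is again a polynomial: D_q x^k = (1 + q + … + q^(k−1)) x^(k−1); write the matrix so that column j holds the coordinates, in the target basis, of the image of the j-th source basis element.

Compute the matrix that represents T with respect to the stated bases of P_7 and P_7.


the matrix is [[1, 2, 8, 11, 18, 27, 38, 51]; [0, 3, 4, 60, 56, 110, 192, 308]; [0, 0, 6, 6, 48, 170, 390, 777]; [0, 0, 0, 11, 8, 440, 400, 1050]; [0, 0, 0, 0, 20, 10, -240, 805]; [0, 0, 0, 0, 0, 37, 12, 2436]; [0, 0, 0, 0, 0, 0, 70, 14]; [0, 0, 0, 0, 0, 0, 0, 135]] (rows listed top to bottom)

image of 1: 1
image of x: 3x + 2
image of x^2: 6x^2 + 4x + 8
image of x^3: 11x^3 + 6x^2 + 60x + 11
image of x^4: 20x^4 + 8x^3 + 48x^2 + 56x + 18
image of x^5: 37x^5 + 10x^4 + 440x^3 + 170x^2 + 110x + 27
image of x^6: 70x^6 + 12x^5 - 240x^4 + 400x^3 + 390x^2 + 192x + 38
image of x^7: 135x^7 + 14x^6 + 2436x^5 + 805x^4 + 1050x^3 + 777x^2 + 308x + 51
each image's coordinates form column j of the matrix


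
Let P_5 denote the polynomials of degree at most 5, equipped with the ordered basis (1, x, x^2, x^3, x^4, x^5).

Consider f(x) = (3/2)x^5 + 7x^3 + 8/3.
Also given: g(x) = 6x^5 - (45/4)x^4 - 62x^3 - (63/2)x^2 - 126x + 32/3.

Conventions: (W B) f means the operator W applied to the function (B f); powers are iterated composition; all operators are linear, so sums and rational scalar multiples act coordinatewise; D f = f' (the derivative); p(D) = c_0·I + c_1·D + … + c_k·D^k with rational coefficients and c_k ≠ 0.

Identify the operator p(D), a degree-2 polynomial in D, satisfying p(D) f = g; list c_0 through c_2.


D^0 f = (3/2)x^5 + 7x^3 + 8/3
D^1 f = (15/2)x^4 + 21x^2
D^2 f = 30x^3 + 42x
matching coefficients of g against c_0 f + c_1 Df + … from the top degree down determines the c_i
solution: c_0 = 4, c_1 = -3/2, c_2 = -3

c_0 = 4, c_1 = -3/2, c_2 = -3


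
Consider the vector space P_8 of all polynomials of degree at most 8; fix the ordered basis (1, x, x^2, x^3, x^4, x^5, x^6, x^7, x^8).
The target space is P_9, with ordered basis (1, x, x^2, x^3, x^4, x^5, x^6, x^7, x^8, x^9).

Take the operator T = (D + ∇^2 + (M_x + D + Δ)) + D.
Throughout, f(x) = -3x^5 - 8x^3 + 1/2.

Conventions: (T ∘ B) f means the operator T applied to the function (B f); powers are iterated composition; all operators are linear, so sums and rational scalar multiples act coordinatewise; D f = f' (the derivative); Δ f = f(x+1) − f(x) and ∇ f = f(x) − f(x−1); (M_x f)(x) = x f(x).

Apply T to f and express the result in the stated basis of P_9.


the image equals g(x) = -3x^6 - 68x^4 - 90x^3 + 54x^2 - (593/2)x + 127

D f = -15x^4 - 24x^2
∇ f = -15x^4 + 30x^3 - 54x^2 + 39x - 11
∇ ∇ f = -60x^3 + 180x^2 - 258x + 138
M_x f = -3x^6 - 8x^4 + (1/2)x
D f = -15x^4 - 24x^2
Δ f = -15x^4 - 30x^3 - 54x^2 - 39x - 11
(M_x + D + Δ) f = -3x^6 - 38x^4 - 30x^3 - 78x^2 - (77/2)x - 11
(D + ∇^2 + (M_x + D + Δ)) f = -3x^6 - 53x^4 - 90x^3 + 78x^2 - (593/2)x + 127
D f = -15x^4 - 24x^2
((D + ∇^2 + (M_x + D + Δ)) + D) f = -3x^6 - 68x^4 - 90x^3 + 54x^2 - (593/2)x + 127


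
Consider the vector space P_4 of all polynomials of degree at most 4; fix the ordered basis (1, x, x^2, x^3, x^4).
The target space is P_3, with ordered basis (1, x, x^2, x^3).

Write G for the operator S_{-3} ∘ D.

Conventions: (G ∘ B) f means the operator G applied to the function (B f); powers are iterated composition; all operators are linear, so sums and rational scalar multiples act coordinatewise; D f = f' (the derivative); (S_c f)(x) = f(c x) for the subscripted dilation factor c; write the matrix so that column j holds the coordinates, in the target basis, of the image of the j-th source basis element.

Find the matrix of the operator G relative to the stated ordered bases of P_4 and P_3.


the matrix is [[0, 1, 0, 0, 0]; [0, 0, -6, 0, 0]; [0, 0, 0, 27, 0]; [0, 0, 0, 0, -108]] (rows listed top to bottom)

image of 1: 0
image of x: 1
image of x^2: -6x
image of x^3: 27x^2
image of x^4: -108x^3
each image's coordinates form column j of the matrix


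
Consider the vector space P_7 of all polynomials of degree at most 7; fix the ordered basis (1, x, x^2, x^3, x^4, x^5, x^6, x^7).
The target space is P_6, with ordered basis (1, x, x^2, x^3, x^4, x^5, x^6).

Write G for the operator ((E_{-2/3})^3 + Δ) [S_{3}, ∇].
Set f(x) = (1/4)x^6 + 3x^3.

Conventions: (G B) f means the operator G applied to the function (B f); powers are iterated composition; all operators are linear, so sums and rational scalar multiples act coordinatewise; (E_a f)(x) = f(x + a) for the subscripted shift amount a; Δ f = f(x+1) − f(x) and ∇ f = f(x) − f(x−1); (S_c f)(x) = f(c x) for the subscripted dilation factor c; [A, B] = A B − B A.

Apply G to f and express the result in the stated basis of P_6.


g(x) = -729x^5 + 6075x^4 - 49680x^3 + 136998x^2 - 188604x + 102146

∇ f = (3/2)x^5 - (15/4)x^4 + 5x^3 + (21/4)x^2 - (15/2)x + 11/4
S_{3} ∇ f = (729/2)x^5 - (1215/4)x^4 + 135x^3 + (189/4)x^2 - (45/2)x + 11/4
S_{3} f = (729/4)x^6 + 81x^3
∇ S_{3} f = (2187/2)x^5 - (10935/4)x^4 + 3645x^3 - (9963/4)x^2 + (1701/2)x - 405/4
[S_{3}, ∇] f = -729x^5 + 2430x^4 - 3510x^3 + 2538x^2 - 873x + 104
E_{-2/3} [S_{3}, ∇] f = -729x^5 + 4860x^4 - 13230x^3 + 18198x^2 - 12537x + 3430
E_{-2/3} E_{-2/3} [S_{3}, ∇] f = -729x^5 + 7290x^4 - 29430x^3 + 59778x^2 - 60921x + 24852
E_{-2/3} E_{-2/3} E_{-2/3} [S_{3}, ∇] f = -729x^5 + 9720x^4 - 52110x^3 + 140238x^2 - 189225x + 102290
Δ [S_{3}, ∇] f = -3645x^4 + 2430x^3 - 3240x^2 + 621x - 144
((E_{-2/3})^3 + Δ) [S_{3}, ∇] f = -729x^5 + 6075x^4 - 49680x^3 + 136998x^2 - 188604x + 102146
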